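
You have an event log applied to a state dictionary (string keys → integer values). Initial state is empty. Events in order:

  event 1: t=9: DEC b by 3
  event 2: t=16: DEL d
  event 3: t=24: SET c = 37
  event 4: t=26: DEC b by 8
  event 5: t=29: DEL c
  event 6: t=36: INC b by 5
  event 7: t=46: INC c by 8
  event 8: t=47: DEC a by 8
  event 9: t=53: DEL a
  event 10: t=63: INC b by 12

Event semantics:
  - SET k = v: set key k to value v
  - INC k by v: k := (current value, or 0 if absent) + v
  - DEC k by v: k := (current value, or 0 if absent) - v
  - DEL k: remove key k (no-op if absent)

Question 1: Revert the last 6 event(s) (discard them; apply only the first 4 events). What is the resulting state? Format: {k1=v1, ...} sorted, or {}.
Keep first 4 events (discard last 6):
  after event 1 (t=9: DEC b by 3): {b=-3}
  after event 2 (t=16: DEL d): {b=-3}
  after event 3 (t=24: SET c = 37): {b=-3, c=37}
  after event 4 (t=26: DEC b by 8): {b=-11, c=37}

Answer: {b=-11, c=37}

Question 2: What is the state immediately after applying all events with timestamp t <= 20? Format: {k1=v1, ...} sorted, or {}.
Apply events with t <= 20 (2 events):
  after event 1 (t=9: DEC b by 3): {b=-3}
  after event 2 (t=16: DEL d): {b=-3}

Answer: {b=-3}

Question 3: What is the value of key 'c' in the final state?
Track key 'c' through all 10 events:
  event 1 (t=9: DEC b by 3): c unchanged
  event 2 (t=16: DEL d): c unchanged
  event 3 (t=24: SET c = 37): c (absent) -> 37
  event 4 (t=26: DEC b by 8): c unchanged
  event 5 (t=29: DEL c): c 37 -> (absent)
  event 6 (t=36: INC b by 5): c unchanged
  event 7 (t=46: INC c by 8): c (absent) -> 8
  event 8 (t=47: DEC a by 8): c unchanged
  event 9 (t=53: DEL a): c unchanged
  event 10 (t=63: INC b by 12): c unchanged
Final: c = 8

Answer: 8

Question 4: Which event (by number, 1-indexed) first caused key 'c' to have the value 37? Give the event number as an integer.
Answer: 3

Derivation:
Looking for first event where c becomes 37:
  event 3: c (absent) -> 37  <-- first match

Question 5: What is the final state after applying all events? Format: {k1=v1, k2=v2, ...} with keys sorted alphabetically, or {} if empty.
Answer: {b=6, c=8}

Derivation:
  after event 1 (t=9: DEC b by 3): {b=-3}
  after event 2 (t=16: DEL d): {b=-3}
  after event 3 (t=24: SET c = 37): {b=-3, c=37}
  after event 4 (t=26: DEC b by 8): {b=-11, c=37}
  after event 5 (t=29: DEL c): {b=-11}
  after event 6 (t=36: INC b by 5): {b=-6}
  after event 7 (t=46: INC c by 8): {b=-6, c=8}
  after event 8 (t=47: DEC a by 8): {a=-8, b=-6, c=8}
  after event 9 (t=53: DEL a): {b=-6, c=8}
  after event 10 (t=63: INC b by 12): {b=6, c=8}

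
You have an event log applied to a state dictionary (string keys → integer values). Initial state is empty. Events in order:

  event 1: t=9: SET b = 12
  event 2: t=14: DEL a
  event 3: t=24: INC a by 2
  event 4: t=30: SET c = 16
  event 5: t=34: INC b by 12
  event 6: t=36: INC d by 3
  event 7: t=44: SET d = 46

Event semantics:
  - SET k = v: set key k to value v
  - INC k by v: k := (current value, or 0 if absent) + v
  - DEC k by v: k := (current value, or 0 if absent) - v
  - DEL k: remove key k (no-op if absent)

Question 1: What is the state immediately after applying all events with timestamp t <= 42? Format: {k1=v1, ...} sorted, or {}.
Apply events with t <= 42 (6 events):
  after event 1 (t=9: SET b = 12): {b=12}
  after event 2 (t=14: DEL a): {b=12}
  after event 3 (t=24: INC a by 2): {a=2, b=12}
  after event 4 (t=30: SET c = 16): {a=2, b=12, c=16}
  after event 5 (t=34: INC b by 12): {a=2, b=24, c=16}
  after event 6 (t=36: INC d by 3): {a=2, b=24, c=16, d=3}

Answer: {a=2, b=24, c=16, d=3}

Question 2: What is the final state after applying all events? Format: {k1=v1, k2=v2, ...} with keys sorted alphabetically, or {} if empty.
  after event 1 (t=9: SET b = 12): {b=12}
  after event 2 (t=14: DEL a): {b=12}
  after event 3 (t=24: INC a by 2): {a=2, b=12}
  after event 4 (t=30: SET c = 16): {a=2, b=12, c=16}
  after event 5 (t=34: INC b by 12): {a=2, b=24, c=16}
  after event 6 (t=36: INC d by 3): {a=2, b=24, c=16, d=3}
  after event 7 (t=44: SET d = 46): {a=2, b=24, c=16, d=46}

Answer: {a=2, b=24, c=16, d=46}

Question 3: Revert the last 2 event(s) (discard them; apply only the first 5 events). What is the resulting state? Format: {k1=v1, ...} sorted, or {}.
Keep first 5 events (discard last 2):
  after event 1 (t=9: SET b = 12): {b=12}
  after event 2 (t=14: DEL a): {b=12}
  after event 3 (t=24: INC a by 2): {a=2, b=12}
  after event 4 (t=30: SET c = 16): {a=2, b=12, c=16}
  after event 5 (t=34: INC b by 12): {a=2, b=24, c=16}

Answer: {a=2, b=24, c=16}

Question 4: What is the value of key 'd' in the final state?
Answer: 46

Derivation:
Track key 'd' through all 7 events:
  event 1 (t=9: SET b = 12): d unchanged
  event 2 (t=14: DEL a): d unchanged
  event 3 (t=24: INC a by 2): d unchanged
  event 4 (t=30: SET c = 16): d unchanged
  event 5 (t=34: INC b by 12): d unchanged
  event 6 (t=36: INC d by 3): d (absent) -> 3
  event 7 (t=44: SET d = 46): d 3 -> 46
Final: d = 46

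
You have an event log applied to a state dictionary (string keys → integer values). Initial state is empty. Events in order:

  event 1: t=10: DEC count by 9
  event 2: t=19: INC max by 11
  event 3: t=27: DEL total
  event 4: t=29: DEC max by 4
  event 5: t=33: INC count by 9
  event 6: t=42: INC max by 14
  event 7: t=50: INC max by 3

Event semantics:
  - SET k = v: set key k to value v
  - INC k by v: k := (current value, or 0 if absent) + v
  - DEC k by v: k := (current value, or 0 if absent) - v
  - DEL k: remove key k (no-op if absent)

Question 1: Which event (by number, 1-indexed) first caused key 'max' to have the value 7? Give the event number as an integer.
Answer: 4

Derivation:
Looking for first event where max becomes 7:
  event 2: max = 11
  event 3: max = 11
  event 4: max 11 -> 7  <-- first match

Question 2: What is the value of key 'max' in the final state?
Answer: 24

Derivation:
Track key 'max' through all 7 events:
  event 1 (t=10: DEC count by 9): max unchanged
  event 2 (t=19: INC max by 11): max (absent) -> 11
  event 3 (t=27: DEL total): max unchanged
  event 4 (t=29: DEC max by 4): max 11 -> 7
  event 5 (t=33: INC count by 9): max unchanged
  event 6 (t=42: INC max by 14): max 7 -> 21
  event 7 (t=50: INC max by 3): max 21 -> 24
Final: max = 24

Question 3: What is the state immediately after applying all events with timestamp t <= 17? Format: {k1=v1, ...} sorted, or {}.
Apply events with t <= 17 (1 events):
  after event 1 (t=10: DEC count by 9): {count=-9}

Answer: {count=-9}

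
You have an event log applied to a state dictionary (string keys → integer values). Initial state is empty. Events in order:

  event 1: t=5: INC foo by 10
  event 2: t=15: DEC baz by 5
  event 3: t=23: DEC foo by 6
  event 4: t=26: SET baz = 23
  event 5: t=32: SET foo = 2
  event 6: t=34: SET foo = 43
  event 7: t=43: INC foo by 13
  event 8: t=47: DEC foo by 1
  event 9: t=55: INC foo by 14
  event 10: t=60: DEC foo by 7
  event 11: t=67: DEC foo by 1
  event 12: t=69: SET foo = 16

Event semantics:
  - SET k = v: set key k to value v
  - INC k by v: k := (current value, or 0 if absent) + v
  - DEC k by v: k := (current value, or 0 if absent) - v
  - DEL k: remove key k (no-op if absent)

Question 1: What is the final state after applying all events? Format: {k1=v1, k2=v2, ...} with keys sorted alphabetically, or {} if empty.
Answer: {baz=23, foo=16}

Derivation:
  after event 1 (t=5: INC foo by 10): {foo=10}
  after event 2 (t=15: DEC baz by 5): {baz=-5, foo=10}
  after event 3 (t=23: DEC foo by 6): {baz=-5, foo=4}
  after event 4 (t=26: SET baz = 23): {baz=23, foo=4}
  after event 5 (t=32: SET foo = 2): {baz=23, foo=2}
  after event 6 (t=34: SET foo = 43): {baz=23, foo=43}
  after event 7 (t=43: INC foo by 13): {baz=23, foo=56}
  after event 8 (t=47: DEC foo by 1): {baz=23, foo=55}
  after event 9 (t=55: INC foo by 14): {baz=23, foo=69}
  after event 10 (t=60: DEC foo by 7): {baz=23, foo=62}
  after event 11 (t=67: DEC foo by 1): {baz=23, foo=61}
  after event 12 (t=69: SET foo = 16): {baz=23, foo=16}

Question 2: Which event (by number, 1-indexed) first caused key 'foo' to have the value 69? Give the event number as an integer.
Looking for first event where foo becomes 69:
  event 1: foo = 10
  event 2: foo = 10
  event 3: foo = 4
  event 4: foo = 4
  event 5: foo = 2
  event 6: foo = 43
  event 7: foo = 56
  event 8: foo = 55
  event 9: foo 55 -> 69  <-- first match

Answer: 9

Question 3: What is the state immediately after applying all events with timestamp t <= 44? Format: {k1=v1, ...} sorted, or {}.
Answer: {baz=23, foo=56}

Derivation:
Apply events with t <= 44 (7 events):
  after event 1 (t=5: INC foo by 10): {foo=10}
  after event 2 (t=15: DEC baz by 5): {baz=-5, foo=10}
  after event 3 (t=23: DEC foo by 6): {baz=-5, foo=4}
  after event 4 (t=26: SET baz = 23): {baz=23, foo=4}
  after event 5 (t=32: SET foo = 2): {baz=23, foo=2}
  after event 6 (t=34: SET foo = 43): {baz=23, foo=43}
  after event 7 (t=43: INC foo by 13): {baz=23, foo=56}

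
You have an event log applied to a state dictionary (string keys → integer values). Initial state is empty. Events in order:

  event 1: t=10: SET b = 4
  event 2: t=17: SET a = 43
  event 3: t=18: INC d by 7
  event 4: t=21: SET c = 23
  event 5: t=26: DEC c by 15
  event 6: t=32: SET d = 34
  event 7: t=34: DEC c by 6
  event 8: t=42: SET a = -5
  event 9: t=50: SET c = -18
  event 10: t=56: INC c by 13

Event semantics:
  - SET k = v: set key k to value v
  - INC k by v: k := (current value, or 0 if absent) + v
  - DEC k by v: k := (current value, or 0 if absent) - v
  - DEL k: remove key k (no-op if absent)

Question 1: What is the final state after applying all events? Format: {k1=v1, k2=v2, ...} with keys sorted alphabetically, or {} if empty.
  after event 1 (t=10: SET b = 4): {b=4}
  after event 2 (t=17: SET a = 43): {a=43, b=4}
  after event 3 (t=18: INC d by 7): {a=43, b=4, d=7}
  after event 4 (t=21: SET c = 23): {a=43, b=4, c=23, d=7}
  after event 5 (t=26: DEC c by 15): {a=43, b=4, c=8, d=7}
  after event 6 (t=32: SET d = 34): {a=43, b=4, c=8, d=34}
  after event 7 (t=34: DEC c by 6): {a=43, b=4, c=2, d=34}
  after event 8 (t=42: SET a = -5): {a=-5, b=4, c=2, d=34}
  after event 9 (t=50: SET c = -18): {a=-5, b=4, c=-18, d=34}
  after event 10 (t=56: INC c by 13): {a=-5, b=4, c=-5, d=34}

Answer: {a=-5, b=4, c=-5, d=34}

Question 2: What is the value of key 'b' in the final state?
Track key 'b' through all 10 events:
  event 1 (t=10: SET b = 4): b (absent) -> 4
  event 2 (t=17: SET a = 43): b unchanged
  event 3 (t=18: INC d by 7): b unchanged
  event 4 (t=21: SET c = 23): b unchanged
  event 5 (t=26: DEC c by 15): b unchanged
  event 6 (t=32: SET d = 34): b unchanged
  event 7 (t=34: DEC c by 6): b unchanged
  event 8 (t=42: SET a = -5): b unchanged
  event 9 (t=50: SET c = -18): b unchanged
  event 10 (t=56: INC c by 13): b unchanged
Final: b = 4

Answer: 4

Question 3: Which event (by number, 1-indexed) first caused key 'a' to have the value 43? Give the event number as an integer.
Looking for first event where a becomes 43:
  event 2: a (absent) -> 43  <-- first match

Answer: 2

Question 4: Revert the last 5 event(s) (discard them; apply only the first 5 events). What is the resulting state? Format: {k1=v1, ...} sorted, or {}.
Answer: {a=43, b=4, c=8, d=7}

Derivation:
Keep first 5 events (discard last 5):
  after event 1 (t=10: SET b = 4): {b=4}
  after event 2 (t=17: SET a = 43): {a=43, b=4}
  after event 3 (t=18: INC d by 7): {a=43, b=4, d=7}
  after event 4 (t=21: SET c = 23): {a=43, b=4, c=23, d=7}
  after event 5 (t=26: DEC c by 15): {a=43, b=4, c=8, d=7}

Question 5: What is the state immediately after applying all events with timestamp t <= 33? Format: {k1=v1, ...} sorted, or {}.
Apply events with t <= 33 (6 events):
  after event 1 (t=10: SET b = 4): {b=4}
  after event 2 (t=17: SET a = 43): {a=43, b=4}
  after event 3 (t=18: INC d by 7): {a=43, b=4, d=7}
  after event 4 (t=21: SET c = 23): {a=43, b=4, c=23, d=7}
  after event 5 (t=26: DEC c by 15): {a=43, b=4, c=8, d=7}
  after event 6 (t=32: SET d = 34): {a=43, b=4, c=8, d=34}

Answer: {a=43, b=4, c=8, d=34}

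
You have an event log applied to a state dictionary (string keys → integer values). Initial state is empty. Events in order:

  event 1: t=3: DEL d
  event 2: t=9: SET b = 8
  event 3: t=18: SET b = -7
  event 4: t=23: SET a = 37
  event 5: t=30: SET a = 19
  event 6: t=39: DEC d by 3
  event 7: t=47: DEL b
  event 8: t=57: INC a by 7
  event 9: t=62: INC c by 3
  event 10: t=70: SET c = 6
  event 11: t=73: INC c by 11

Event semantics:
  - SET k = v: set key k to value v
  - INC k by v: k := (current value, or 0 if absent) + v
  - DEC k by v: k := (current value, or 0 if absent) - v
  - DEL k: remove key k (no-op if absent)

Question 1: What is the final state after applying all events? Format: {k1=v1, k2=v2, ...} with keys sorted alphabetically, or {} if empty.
Answer: {a=26, c=17, d=-3}

Derivation:
  after event 1 (t=3: DEL d): {}
  after event 2 (t=9: SET b = 8): {b=8}
  after event 3 (t=18: SET b = -7): {b=-7}
  after event 4 (t=23: SET a = 37): {a=37, b=-7}
  after event 5 (t=30: SET a = 19): {a=19, b=-7}
  after event 6 (t=39: DEC d by 3): {a=19, b=-7, d=-3}
  after event 7 (t=47: DEL b): {a=19, d=-3}
  after event 8 (t=57: INC a by 7): {a=26, d=-3}
  after event 9 (t=62: INC c by 3): {a=26, c=3, d=-3}
  after event 10 (t=70: SET c = 6): {a=26, c=6, d=-3}
  after event 11 (t=73: INC c by 11): {a=26, c=17, d=-3}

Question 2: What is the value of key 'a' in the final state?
Track key 'a' through all 11 events:
  event 1 (t=3: DEL d): a unchanged
  event 2 (t=9: SET b = 8): a unchanged
  event 3 (t=18: SET b = -7): a unchanged
  event 4 (t=23: SET a = 37): a (absent) -> 37
  event 5 (t=30: SET a = 19): a 37 -> 19
  event 6 (t=39: DEC d by 3): a unchanged
  event 7 (t=47: DEL b): a unchanged
  event 8 (t=57: INC a by 7): a 19 -> 26
  event 9 (t=62: INC c by 3): a unchanged
  event 10 (t=70: SET c = 6): a unchanged
  event 11 (t=73: INC c by 11): a unchanged
Final: a = 26

Answer: 26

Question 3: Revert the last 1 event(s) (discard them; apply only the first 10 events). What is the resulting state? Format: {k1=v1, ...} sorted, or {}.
Keep first 10 events (discard last 1):
  after event 1 (t=3: DEL d): {}
  after event 2 (t=9: SET b = 8): {b=8}
  after event 3 (t=18: SET b = -7): {b=-7}
  after event 4 (t=23: SET a = 37): {a=37, b=-7}
  after event 5 (t=30: SET a = 19): {a=19, b=-7}
  after event 6 (t=39: DEC d by 3): {a=19, b=-7, d=-3}
  after event 7 (t=47: DEL b): {a=19, d=-3}
  after event 8 (t=57: INC a by 7): {a=26, d=-3}
  after event 9 (t=62: INC c by 3): {a=26, c=3, d=-3}
  after event 10 (t=70: SET c = 6): {a=26, c=6, d=-3}

Answer: {a=26, c=6, d=-3}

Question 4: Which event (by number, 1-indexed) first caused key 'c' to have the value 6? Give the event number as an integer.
Answer: 10

Derivation:
Looking for first event where c becomes 6:
  event 9: c = 3
  event 10: c 3 -> 6  <-- first match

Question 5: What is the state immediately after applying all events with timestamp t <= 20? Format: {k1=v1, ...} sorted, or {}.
Apply events with t <= 20 (3 events):
  after event 1 (t=3: DEL d): {}
  after event 2 (t=9: SET b = 8): {b=8}
  after event 3 (t=18: SET b = -7): {b=-7}

Answer: {b=-7}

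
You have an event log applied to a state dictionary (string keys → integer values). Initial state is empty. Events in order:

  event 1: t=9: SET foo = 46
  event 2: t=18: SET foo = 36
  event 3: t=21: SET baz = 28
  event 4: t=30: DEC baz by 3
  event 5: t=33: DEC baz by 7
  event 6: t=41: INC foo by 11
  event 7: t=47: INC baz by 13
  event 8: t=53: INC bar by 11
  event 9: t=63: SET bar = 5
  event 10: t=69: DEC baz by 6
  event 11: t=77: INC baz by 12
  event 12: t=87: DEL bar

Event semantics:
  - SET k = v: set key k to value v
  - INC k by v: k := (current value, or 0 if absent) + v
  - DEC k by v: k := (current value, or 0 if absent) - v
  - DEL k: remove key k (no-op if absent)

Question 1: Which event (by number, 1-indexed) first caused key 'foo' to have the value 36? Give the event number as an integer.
Answer: 2

Derivation:
Looking for first event where foo becomes 36:
  event 1: foo = 46
  event 2: foo 46 -> 36  <-- first match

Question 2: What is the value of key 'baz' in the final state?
Track key 'baz' through all 12 events:
  event 1 (t=9: SET foo = 46): baz unchanged
  event 2 (t=18: SET foo = 36): baz unchanged
  event 3 (t=21: SET baz = 28): baz (absent) -> 28
  event 4 (t=30: DEC baz by 3): baz 28 -> 25
  event 5 (t=33: DEC baz by 7): baz 25 -> 18
  event 6 (t=41: INC foo by 11): baz unchanged
  event 7 (t=47: INC baz by 13): baz 18 -> 31
  event 8 (t=53: INC bar by 11): baz unchanged
  event 9 (t=63: SET bar = 5): baz unchanged
  event 10 (t=69: DEC baz by 6): baz 31 -> 25
  event 11 (t=77: INC baz by 12): baz 25 -> 37
  event 12 (t=87: DEL bar): baz unchanged
Final: baz = 37

Answer: 37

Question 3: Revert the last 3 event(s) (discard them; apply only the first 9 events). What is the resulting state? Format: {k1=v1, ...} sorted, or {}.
Answer: {bar=5, baz=31, foo=47}

Derivation:
Keep first 9 events (discard last 3):
  after event 1 (t=9: SET foo = 46): {foo=46}
  after event 2 (t=18: SET foo = 36): {foo=36}
  after event 3 (t=21: SET baz = 28): {baz=28, foo=36}
  after event 4 (t=30: DEC baz by 3): {baz=25, foo=36}
  after event 5 (t=33: DEC baz by 7): {baz=18, foo=36}
  after event 6 (t=41: INC foo by 11): {baz=18, foo=47}
  after event 7 (t=47: INC baz by 13): {baz=31, foo=47}
  after event 8 (t=53: INC bar by 11): {bar=11, baz=31, foo=47}
  after event 9 (t=63: SET bar = 5): {bar=5, baz=31, foo=47}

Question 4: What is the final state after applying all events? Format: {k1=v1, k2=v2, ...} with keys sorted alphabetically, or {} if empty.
Answer: {baz=37, foo=47}

Derivation:
  after event 1 (t=9: SET foo = 46): {foo=46}
  after event 2 (t=18: SET foo = 36): {foo=36}
  after event 3 (t=21: SET baz = 28): {baz=28, foo=36}
  after event 4 (t=30: DEC baz by 3): {baz=25, foo=36}
  after event 5 (t=33: DEC baz by 7): {baz=18, foo=36}
  after event 6 (t=41: INC foo by 11): {baz=18, foo=47}
  after event 7 (t=47: INC baz by 13): {baz=31, foo=47}
  after event 8 (t=53: INC bar by 11): {bar=11, baz=31, foo=47}
  after event 9 (t=63: SET bar = 5): {bar=5, baz=31, foo=47}
  after event 10 (t=69: DEC baz by 6): {bar=5, baz=25, foo=47}
  after event 11 (t=77: INC baz by 12): {bar=5, baz=37, foo=47}
  after event 12 (t=87: DEL bar): {baz=37, foo=47}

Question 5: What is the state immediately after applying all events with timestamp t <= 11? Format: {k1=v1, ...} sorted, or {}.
Apply events with t <= 11 (1 events):
  after event 1 (t=9: SET foo = 46): {foo=46}

Answer: {foo=46}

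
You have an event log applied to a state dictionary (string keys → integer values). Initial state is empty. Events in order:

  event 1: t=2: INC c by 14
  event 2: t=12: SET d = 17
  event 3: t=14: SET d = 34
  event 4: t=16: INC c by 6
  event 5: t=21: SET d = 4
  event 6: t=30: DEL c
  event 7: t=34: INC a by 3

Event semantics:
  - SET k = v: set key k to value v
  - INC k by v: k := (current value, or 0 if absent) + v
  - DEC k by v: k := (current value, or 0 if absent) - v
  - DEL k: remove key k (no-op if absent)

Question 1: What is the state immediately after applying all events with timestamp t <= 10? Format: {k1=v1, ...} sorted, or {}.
Apply events with t <= 10 (1 events):
  after event 1 (t=2: INC c by 14): {c=14}

Answer: {c=14}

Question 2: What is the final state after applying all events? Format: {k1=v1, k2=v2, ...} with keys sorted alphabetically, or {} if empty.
Answer: {a=3, d=4}

Derivation:
  after event 1 (t=2: INC c by 14): {c=14}
  after event 2 (t=12: SET d = 17): {c=14, d=17}
  after event 3 (t=14: SET d = 34): {c=14, d=34}
  after event 4 (t=16: INC c by 6): {c=20, d=34}
  after event 5 (t=21: SET d = 4): {c=20, d=4}
  after event 6 (t=30: DEL c): {d=4}
  after event 7 (t=34: INC a by 3): {a=3, d=4}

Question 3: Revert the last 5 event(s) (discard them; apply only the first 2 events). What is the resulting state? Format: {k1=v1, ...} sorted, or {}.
Keep first 2 events (discard last 5):
  after event 1 (t=2: INC c by 14): {c=14}
  after event 2 (t=12: SET d = 17): {c=14, d=17}

Answer: {c=14, d=17}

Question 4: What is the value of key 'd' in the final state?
Track key 'd' through all 7 events:
  event 1 (t=2: INC c by 14): d unchanged
  event 2 (t=12: SET d = 17): d (absent) -> 17
  event 3 (t=14: SET d = 34): d 17 -> 34
  event 4 (t=16: INC c by 6): d unchanged
  event 5 (t=21: SET d = 4): d 34 -> 4
  event 6 (t=30: DEL c): d unchanged
  event 7 (t=34: INC a by 3): d unchanged
Final: d = 4

Answer: 4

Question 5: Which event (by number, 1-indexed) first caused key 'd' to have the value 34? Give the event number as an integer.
Answer: 3

Derivation:
Looking for first event where d becomes 34:
  event 2: d = 17
  event 3: d 17 -> 34  <-- first match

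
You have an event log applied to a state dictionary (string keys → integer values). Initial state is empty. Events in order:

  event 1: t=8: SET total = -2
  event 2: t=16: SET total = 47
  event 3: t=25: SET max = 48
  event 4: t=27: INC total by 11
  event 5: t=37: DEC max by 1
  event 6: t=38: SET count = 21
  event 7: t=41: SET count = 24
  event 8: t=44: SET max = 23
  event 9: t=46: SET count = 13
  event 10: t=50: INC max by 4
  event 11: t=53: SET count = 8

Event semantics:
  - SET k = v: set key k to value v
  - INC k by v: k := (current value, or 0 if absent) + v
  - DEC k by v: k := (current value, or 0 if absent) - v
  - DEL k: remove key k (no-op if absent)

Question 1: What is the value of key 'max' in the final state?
Track key 'max' through all 11 events:
  event 1 (t=8: SET total = -2): max unchanged
  event 2 (t=16: SET total = 47): max unchanged
  event 3 (t=25: SET max = 48): max (absent) -> 48
  event 4 (t=27: INC total by 11): max unchanged
  event 5 (t=37: DEC max by 1): max 48 -> 47
  event 6 (t=38: SET count = 21): max unchanged
  event 7 (t=41: SET count = 24): max unchanged
  event 8 (t=44: SET max = 23): max 47 -> 23
  event 9 (t=46: SET count = 13): max unchanged
  event 10 (t=50: INC max by 4): max 23 -> 27
  event 11 (t=53: SET count = 8): max unchanged
Final: max = 27

Answer: 27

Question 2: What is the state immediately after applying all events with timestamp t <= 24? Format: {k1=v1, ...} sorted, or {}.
Answer: {total=47}

Derivation:
Apply events with t <= 24 (2 events):
  after event 1 (t=8: SET total = -2): {total=-2}
  after event 2 (t=16: SET total = 47): {total=47}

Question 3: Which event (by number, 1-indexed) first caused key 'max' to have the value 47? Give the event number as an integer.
Looking for first event where max becomes 47:
  event 3: max = 48
  event 4: max = 48
  event 5: max 48 -> 47  <-- first match

Answer: 5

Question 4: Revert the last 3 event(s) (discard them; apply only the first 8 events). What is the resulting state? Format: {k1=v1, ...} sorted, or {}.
Keep first 8 events (discard last 3):
  after event 1 (t=8: SET total = -2): {total=-2}
  after event 2 (t=16: SET total = 47): {total=47}
  after event 3 (t=25: SET max = 48): {max=48, total=47}
  after event 4 (t=27: INC total by 11): {max=48, total=58}
  after event 5 (t=37: DEC max by 1): {max=47, total=58}
  after event 6 (t=38: SET count = 21): {count=21, max=47, total=58}
  after event 7 (t=41: SET count = 24): {count=24, max=47, total=58}
  after event 8 (t=44: SET max = 23): {count=24, max=23, total=58}

Answer: {count=24, max=23, total=58}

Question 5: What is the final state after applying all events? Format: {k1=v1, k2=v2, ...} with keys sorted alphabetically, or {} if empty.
  after event 1 (t=8: SET total = -2): {total=-2}
  after event 2 (t=16: SET total = 47): {total=47}
  after event 3 (t=25: SET max = 48): {max=48, total=47}
  after event 4 (t=27: INC total by 11): {max=48, total=58}
  after event 5 (t=37: DEC max by 1): {max=47, total=58}
  after event 6 (t=38: SET count = 21): {count=21, max=47, total=58}
  after event 7 (t=41: SET count = 24): {count=24, max=47, total=58}
  after event 8 (t=44: SET max = 23): {count=24, max=23, total=58}
  after event 9 (t=46: SET count = 13): {count=13, max=23, total=58}
  after event 10 (t=50: INC max by 4): {count=13, max=27, total=58}
  after event 11 (t=53: SET count = 8): {count=8, max=27, total=58}

Answer: {count=8, max=27, total=58}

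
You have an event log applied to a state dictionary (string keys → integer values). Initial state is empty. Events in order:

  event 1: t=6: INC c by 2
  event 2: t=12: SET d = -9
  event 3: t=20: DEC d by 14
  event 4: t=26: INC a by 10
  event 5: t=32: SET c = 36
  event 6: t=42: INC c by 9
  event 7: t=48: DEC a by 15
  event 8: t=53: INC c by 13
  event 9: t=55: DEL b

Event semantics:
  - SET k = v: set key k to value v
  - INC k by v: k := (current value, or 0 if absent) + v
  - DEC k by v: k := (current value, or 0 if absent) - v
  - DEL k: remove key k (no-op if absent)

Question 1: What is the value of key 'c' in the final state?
Answer: 58

Derivation:
Track key 'c' through all 9 events:
  event 1 (t=6: INC c by 2): c (absent) -> 2
  event 2 (t=12: SET d = -9): c unchanged
  event 3 (t=20: DEC d by 14): c unchanged
  event 4 (t=26: INC a by 10): c unchanged
  event 5 (t=32: SET c = 36): c 2 -> 36
  event 6 (t=42: INC c by 9): c 36 -> 45
  event 7 (t=48: DEC a by 15): c unchanged
  event 8 (t=53: INC c by 13): c 45 -> 58
  event 9 (t=55: DEL b): c unchanged
Final: c = 58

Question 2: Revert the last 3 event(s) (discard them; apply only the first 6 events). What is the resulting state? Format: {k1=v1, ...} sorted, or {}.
Keep first 6 events (discard last 3):
  after event 1 (t=6: INC c by 2): {c=2}
  after event 2 (t=12: SET d = -9): {c=2, d=-9}
  after event 3 (t=20: DEC d by 14): {c=2, d=-23}
  after event 4 (t=26: INC a by 10): {a=10, c=2, d=-23}
  after event 5 (t=32: SET c = 36): {a=10, c=36, d=-23}
  after event 6 (t=42: INC c by 9): {a=10, c=45, d=-23}

Answer: {a=10, c=45, d=-23}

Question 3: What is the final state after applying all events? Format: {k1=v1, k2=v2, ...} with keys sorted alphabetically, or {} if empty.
Answer: {a=-5, c=58, d=-23}

Derivation:
  after event 1 (t=6: INC c by 2): {c=2}
  after event 2 (t=12: SET d = -9): {c=2, d=-9}
  after event 3 (t=20: DEC d by 14): {c=2, d=-23}
  after event 4 (t=26: INC a by 10): {a=10, c=2, d=-23}
  after event 5 (t=32: SET c = 36): {a=10, c=36, d=-23}
  after event 6 (t=42: INC c by 9): {a=10, c=45, d=-23}
  after event 7 (t=48: DEC a by 15): {a=-5, c=45, d=-23}
  after event 8 (t=53: INC c by 13): {a=-5, c=58, d=-23}
  after event 9 (t=55: DEL b): {a=-5, c=58, d=-23}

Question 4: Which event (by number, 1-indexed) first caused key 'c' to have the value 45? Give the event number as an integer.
Answer: 6

Derivation:
Looking for first event where c becomes 45:
  event 1: c = 2
  event 2: c = 2
  event 3: c = 2
  event 4: c = 2
  event 5: c = 36
  event 6: c 36 -> 45  <-- first match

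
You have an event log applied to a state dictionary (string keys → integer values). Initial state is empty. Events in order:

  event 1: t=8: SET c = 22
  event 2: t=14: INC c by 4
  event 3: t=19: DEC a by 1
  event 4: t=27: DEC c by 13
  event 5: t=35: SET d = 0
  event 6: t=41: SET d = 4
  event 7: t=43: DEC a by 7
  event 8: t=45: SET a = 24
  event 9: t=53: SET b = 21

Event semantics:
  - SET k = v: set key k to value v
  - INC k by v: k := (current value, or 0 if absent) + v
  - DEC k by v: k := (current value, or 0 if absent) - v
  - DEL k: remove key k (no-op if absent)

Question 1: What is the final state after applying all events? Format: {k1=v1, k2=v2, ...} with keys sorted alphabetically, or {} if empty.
Answer: {a=24, b=21, c=13, d=4}

Derivation:
  after event 1 (t=8: SET c = 22): {c=22}
  after event 2 (t=14: INC c by 4): {c=26}
  after event 3 (t=19: DEC a by 1): {a=-1, c=26}
  after event 4 (t=27: DEC c by 13): {a=-1, c=13}
  after event 5 (t=35: SET d = 0): {a=-1, c=13, d=0}
  after event 6 (t=41: SET d = 4): {a=-1, c=13, d=4}
  after event 7 (t=43: DEC a by 7): {a=-8, c=13, d=4}
  after event 8 (t=45: SET a = 24): {a=24, c=13, d=4}
  after event 9 (t=53: SET b = 21): {a=24, b=21, c=13, d=4}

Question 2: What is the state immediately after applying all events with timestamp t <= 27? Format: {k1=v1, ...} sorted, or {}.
Answer: {a=-1, c=13}

Derivation:
Apply events with t <= 27 (4 events):
  after event 1 (t=8: SET c = 22): {c=22}
  after event 2 (t=14: INC c by 4): {c=26}
  after event 3 (t=19: DEC a by 1): {a=-1, c=26}
  after event 4 (t=27: DEC c by 13): {a=-1, c=13}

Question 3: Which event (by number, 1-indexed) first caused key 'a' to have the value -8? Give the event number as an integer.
Looking for first event where a becomes -8:
  event 3: a = -1
  event 4: a = -1
  event 5: a = -1
  event 6: a = -1
  event 7: a -1 -> -8  <-- first match

Answer: 7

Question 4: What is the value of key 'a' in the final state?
Answer: 24

Derivation:
Track key 'a' through all 9 events:
  event 1 (t=8: SET c = 22): a unchanged
  event 2 (t=14: INC c by 4): a unchanged
  event 3 (t=19: DEC a by 1): a (absent) -> -1
  event 4 (t=27: DEC c by 13): a unchanged
  event 5 (t=35: SET d = 0): a unchanged
  event 6 (t=41: SET d = 4): a unchanged
  event 7 (t=43: DEC a by 7): a -1 -> -8
  event 8 (t=45: SET a = 24): a -8 -> 24
  event 9 (t=53: SET b = 21): a unchanged
Final: a = 24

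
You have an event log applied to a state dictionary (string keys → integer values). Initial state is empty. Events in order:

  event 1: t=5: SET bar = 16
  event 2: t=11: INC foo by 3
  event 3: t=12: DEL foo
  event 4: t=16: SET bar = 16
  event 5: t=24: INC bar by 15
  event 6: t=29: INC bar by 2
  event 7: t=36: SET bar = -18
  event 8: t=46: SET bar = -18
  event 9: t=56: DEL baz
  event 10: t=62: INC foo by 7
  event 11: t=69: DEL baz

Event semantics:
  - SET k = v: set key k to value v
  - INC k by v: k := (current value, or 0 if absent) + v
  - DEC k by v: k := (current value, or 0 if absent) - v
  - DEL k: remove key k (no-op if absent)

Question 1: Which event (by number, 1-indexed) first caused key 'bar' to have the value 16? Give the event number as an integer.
Answer: 1

Derivation:
Looking for first event where bar becomes 16:
  event 1: bar (absent) -> 16  <-- first match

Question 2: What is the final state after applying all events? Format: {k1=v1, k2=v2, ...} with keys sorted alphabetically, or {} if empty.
Answer: {bar=-18, foo=7}

Derivation:
  after event 1 (t=5: SET bar = 16): {bar=16}
  after event 2 (t=11: INC foo by 3): {bar=16, foo=3}
  after event 3 (t=12: DEL foo): {bar=16}
  after event 4 (t=16: SET bar = 16): {bar=16}
  after event 5 (t=24: INC bar by 15): {bar=31}
  after event 6 (t=29: INC bar by 2): {bar=33}
  after event 7 (t=36: SET bar = -18): {bar=-18}
  after event 8 (t=46: SET bar = -18): {bar=-18}
  after event 9 (t=56: DEL baz): {bar=-18}
  after event 10 (t=62: INC foo by 7): {bar=-18, foo=7}
  after event 11 (t=69: DEL baz): {bar=-18, foo=7}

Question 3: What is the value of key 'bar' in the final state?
Answer: -18

Derivation:
Track key 'bar' through all 11 events:
  event 1 (t=5: SET bar = 16): bar (absent) -> 16
  event 2 (t=11: INC foo by 3): bar unchanged
  event 3 (t=12: DEL foo): bar unchanged
  event 4 (t=16: SET bar = 16): bar 16 -> 16
  event 5 (t=24: INC bar by 15): bar 16 -> 31
  event 6 (t=29: INC bar by 2): bar 31 -> 33
  event 7 (t=36: SET bar = -18): bar 33 -> -18
  event 8 (t=46: SET bar = -18): bar -18 -> -18
  event 9 (t=56: DEL baz): bar unchanged
  event 10 (t=62: INC foo by 7): bar unchanged
  event 11 (t=69: DEL baz): bar unchanged
Final: bar = -18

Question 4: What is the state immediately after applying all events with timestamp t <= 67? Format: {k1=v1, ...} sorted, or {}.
Answer: {bar=-18, foo=7}

Derivation:
Apply events with t <= 67 (10 events):
  after event 1 (t=5: SET bar = 16): {bar=16}
  after event 2 (t=11: INC foo by 3): {bar=16, foo=3}
  after event 3 (t=12: DEL foo): {bar=16}
  after event 4 (t=16: SET bar = 16): {bar=16}
  after event 5 (t=24: INC bar by 15): {bar=31}
  after event 6 (t=29: INC bar by 2): {bar=33}
  after event 7 (t=36: SET bar = -18): {bar=-18}
  after event 8 (t=46: SET bar = -18): {bar=-18}
  after event 9 (t=56: DEL baz): {bar=-18}
  after event 10 (t=62: INC foo by 7): {bar=-18, foo=7}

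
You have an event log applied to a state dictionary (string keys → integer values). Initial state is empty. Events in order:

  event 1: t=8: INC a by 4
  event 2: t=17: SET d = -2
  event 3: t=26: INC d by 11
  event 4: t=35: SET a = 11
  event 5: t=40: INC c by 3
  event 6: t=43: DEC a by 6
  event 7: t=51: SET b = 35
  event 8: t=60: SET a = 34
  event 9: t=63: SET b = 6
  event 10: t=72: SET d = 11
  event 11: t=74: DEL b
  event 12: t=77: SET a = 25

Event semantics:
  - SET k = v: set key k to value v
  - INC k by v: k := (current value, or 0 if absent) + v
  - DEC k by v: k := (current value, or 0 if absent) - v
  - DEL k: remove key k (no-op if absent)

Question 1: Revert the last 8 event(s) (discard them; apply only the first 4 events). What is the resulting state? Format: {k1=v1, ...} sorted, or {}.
Keep first 4 events (discard last 8):
  after event 1 (t=8: INC a by 4): {a=4}
  after event 2 (t=17: SET d = -2): {a=4, d=-2}
  after event 3 (t=26: INC d by 11): {a=4, d=9}
  after event 4 (t=35: SET a = 11): {a=11, d=9}

Answer: {a=11, d=9}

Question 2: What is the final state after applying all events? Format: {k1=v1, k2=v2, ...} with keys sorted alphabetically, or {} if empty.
  after event 1 (t=8: INC a by 4): {a=4}
  after event 2 (t=17: SET d = -2): {a=4, d=-2}
  after event 3 (t=26: INC d by 11): {a=4, d=9}
  after event 4 (t=35: SET a = 11): {a=11, d=9}
  after event 5 (t=40: INC c by 3): {a=11, c=3, d=9}
  after event 6 (t=43: DEC a by 6): {a=5, c=3, d=9}
  after event 7 (t=51: SET b = 35): {a=5, b=35, c=3, d=9}
  after event 8 (t=60: SET a = 34): {a=34, b=35, c=3, d=9}
  after event 9 (t=63: SET b = 6): {a=34, b=6, c=3, d=9}
  after event 10 (t=72: SET d = 11): {a=34, b=6, c=3, d=11}
  after event 11 (t=74: DEL b): {a=34, c=3, d=11}
  after event 12 (t=77: SET a = 25): {a=25, c=3, d=11}

Answer: {a=25, c=3, d=11}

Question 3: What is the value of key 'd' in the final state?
Answer: 11

Derivation:
Track key 'd' through all 12 events:
  event 1 (t=8: INC a by 4): d unchanged
  event 2 (t=17: SET d = -2): d (absent) -> -2
  event 3 (t=26: INC d by 11): d -2 -> 9
  event 4 (t=35: SET a = 11): d unchanged
  event 5 (t=40: INC c by 3): d unchanged
  event 6 (t=43: DEC a by 6): d unchanged
  event 7 (t=51: SET b = 35): d unchanged
  event 8 (t=60: SET a = 34): d unchanged
  event 9 (t=63: SET b = 6): d unchanged
  event 10 (t=72: SET d = 11): d 9 -> 11
  event 11 (t=74: DEL b): d unchanged
  event 12 (t=77: SET a = 25): d unchanged
Final: d = 11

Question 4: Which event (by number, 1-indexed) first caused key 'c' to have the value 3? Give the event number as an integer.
Answer: 5

Derivation:
Looking for first event where c becomes 3:
  event 5: c (absent) -> 3  <-- first match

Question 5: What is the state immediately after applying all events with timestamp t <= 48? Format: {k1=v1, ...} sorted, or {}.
Apply events with t <= 48 (6 events):
  after event 1 (t=8: INC a by 4): {a=4}
  after event 2 (t=17: SET d = -2): {a=4, d=-2}
  after event 3 (t=26: INC d by 11): {a=4, d=9}
  after event 4 (t=35: SET a = 11): {a=11, d=9}
  after event 5 (t=40: INC c by 3): {a=11, c=3, d=9}
  after event 6 (t=43: DEC a by 6): {a=5, c=3, d=9}

Answer: {a=5, c=3, d=9}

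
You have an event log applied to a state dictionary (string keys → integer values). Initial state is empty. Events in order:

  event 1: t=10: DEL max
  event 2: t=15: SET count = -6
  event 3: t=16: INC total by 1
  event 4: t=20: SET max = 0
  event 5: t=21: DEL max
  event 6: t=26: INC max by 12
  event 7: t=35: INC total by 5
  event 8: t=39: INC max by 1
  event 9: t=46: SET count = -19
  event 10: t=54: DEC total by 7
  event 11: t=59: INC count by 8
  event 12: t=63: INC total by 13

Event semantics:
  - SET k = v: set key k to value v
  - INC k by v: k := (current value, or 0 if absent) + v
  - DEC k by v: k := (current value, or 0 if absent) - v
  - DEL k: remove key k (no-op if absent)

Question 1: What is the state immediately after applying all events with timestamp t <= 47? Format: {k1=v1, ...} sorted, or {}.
Answer: {count=-19, max=13, total=6}

Derivation:
Apply events with t <= 47 (9 events):
  after event 1 (t=10: DEL max): {}
  after event 2 (t=15: SET count = -6): {count=-6}
  after event 3 (t=16: INC total by 1): {count=-6, total=1}
  after event 4 (t=20: SET max = 0): {count=-6, max=0, total=1}
  after event 5 (t=21: DEL max): {count=-6, total=1}
  after event 6 (t=26: INC max by 12): {count=-6, max=12, total=1}
  after event 7 (t=35: INC total by 5): {count=-6, max=12, total=6}
  after event 8 (t=39: INC max by 1): {count=-6, max=13, total=6}
  after event 9 (t=46: SET count = -19): {count=-19, max=13, total=6}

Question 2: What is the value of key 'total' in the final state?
Track key 'total' through all 12 events:
  event 1 (t=10: DEL max): total unchanged
  event 2 (t=15: SET count = -6): total unchanged
  event 3 (t=16: INC total by 1): total (absent) -> 1
  event 4 (t=20: SET max = 0): total unchanged
  event 5 (t=21: DEL max): total unchanged
  event 6 (t=26: INC max by 12): total unchanged
  event 7 (t=35: INC total by 5): total 1 -> 6
  event 8 (t=39: INC max by 1): total unchanged
  event 9 (t=46: SET count = -19): total unchanged
  event 10 (t=54: DEC total by 7): total 6 -> -1
  event 11 (t=59: INC count by 8): total unchanged
  event 12 (t=63: INC total by 13): total -1 -> 12
Final: total = 12

Answer: 12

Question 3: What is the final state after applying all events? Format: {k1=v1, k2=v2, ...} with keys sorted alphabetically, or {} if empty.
  after event 1 (t=10: DEL max): {}
  after event 2 (t=15: SET count = -6): {count=-6}
  after event 3 (t=16: INC total by 1): {count=-6, total=1}
  after event 4 (t=20: SET max = 0): {count=-6, max=0, total=1}
  after event 5 (t=21: DEL max): {count=-6, total=1}
  after event 6 (t=26: INC max by 12): {count=-6, max=12, total=1}
  after event 7 (t=35: INC total by 5): {count=-6, max=12, total=6}
  after event 8 (t=39: INC max by 1): {count=-6, max=13, total=6}
  after event 9 (t=46: SET count = -19): {count=-19, max=13, total=6}
  after event 10 (t=54: DEC total by 7): {count=-19, max=13, total=-1}
  after event 11 (t=59: INC count by 8): {count=-11, max=13, total=-1}
  after event 12 (t=63: INC total by 13): {count=-11, max=13, total=12}

Answer: {count=-11, max=13, total=12}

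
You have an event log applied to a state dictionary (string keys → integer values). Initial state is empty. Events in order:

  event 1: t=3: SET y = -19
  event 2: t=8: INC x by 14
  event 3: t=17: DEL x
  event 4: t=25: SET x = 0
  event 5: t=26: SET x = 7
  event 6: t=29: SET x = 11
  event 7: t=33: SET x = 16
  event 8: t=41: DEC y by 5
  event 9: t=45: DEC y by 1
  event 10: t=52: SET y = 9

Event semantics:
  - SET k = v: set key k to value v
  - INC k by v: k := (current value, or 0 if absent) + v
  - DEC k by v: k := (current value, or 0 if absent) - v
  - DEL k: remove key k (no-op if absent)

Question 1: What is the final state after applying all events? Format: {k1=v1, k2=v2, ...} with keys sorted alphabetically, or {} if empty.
Answer: {x=16, y=9}

Derivation:
  after event 1 (t=3: SET y = -19): {y=-19}
  after event 2 (t=8: INC x by 14): {x=14, y=-19}
  after event 3 (t=17: DEL x): {y=-19}
  after event 4 (t=25: SET x = 0): {x=0, y=-19}
  after event 5 (t=26: SET x = 7): {x=7, y=-19}
  after event 6 (t=29: SET x = 11): {x=11, y=-19}
  after event 7 (t=33: SET x = 16): {x=16, y=-19}
  after event 8 (t=41: DEC y by 5): {x=16, y=-24}
  after event 9 (t=45: DEC y by 1): {x=16, y=-25}
  after event 10 (t=52: SET y = 9): {x=16, y=9}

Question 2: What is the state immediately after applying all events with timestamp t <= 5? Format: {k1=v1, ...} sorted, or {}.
Answer: {y=-19}

Derivation:
Apply events with t <= 5 (1 events):
  after event 1 (t=3: SET y = -19): {y=-19}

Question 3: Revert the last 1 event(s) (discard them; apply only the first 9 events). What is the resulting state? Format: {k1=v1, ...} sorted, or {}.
Answer: {x=16, y=-25}

Derivation:
Keep first 9 events (discard last 1):
  after event 1 (t=3: SET y = -19): {y=-19}
  after event 2 (t=8: INC x by 14): {x=14, y=-19}
  after event 3 (t=17: DEL x): {y=-19}
  after event 4 (t=25: SET x = 0): {x=0, y=-19}
  after event 5 (t=26: SET x = 7): {x=7, y=-19}
  after event 6 (t=29: SET x = 11): {x=11, y=-19}
  after event 7 (t=33: SET x = 16): {x=16, y=-19}
  after event 8 (t=41: DEC y by 5): {x=16, y=-24}
  after event 9 (t=45: DEC y by 1): {x=16, y=-25}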